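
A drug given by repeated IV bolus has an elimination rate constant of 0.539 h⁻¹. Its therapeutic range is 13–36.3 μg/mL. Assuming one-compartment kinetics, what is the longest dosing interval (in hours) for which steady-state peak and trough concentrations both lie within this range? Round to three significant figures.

1.91 h

Between IV bolus doses, concentration decays as C = C₀·e^(−kτ), so C_peak/C_trough = e^(kτ).
τ_max = ln(C_peak/C_trough) / k = ln(36.3/13) / 0.5390 = 1.027 / 0.5390 = 1.905 h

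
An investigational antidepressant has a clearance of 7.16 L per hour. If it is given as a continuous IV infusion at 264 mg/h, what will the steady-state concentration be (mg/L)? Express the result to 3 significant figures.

36.9 mg/L

Css = rate / CL = 264 / 7.160 = 36.87 mg/L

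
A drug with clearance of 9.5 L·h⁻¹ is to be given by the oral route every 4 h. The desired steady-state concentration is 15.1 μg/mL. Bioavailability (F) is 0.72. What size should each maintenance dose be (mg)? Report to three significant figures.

At steady state, dose per interval replaces the amount cleared in that interval: F·D/τ = CL·Css.
D = CL × Css × τ / F = 9.500 × 15.1 × 4 / 0.72 = 796.9 mg

797 mg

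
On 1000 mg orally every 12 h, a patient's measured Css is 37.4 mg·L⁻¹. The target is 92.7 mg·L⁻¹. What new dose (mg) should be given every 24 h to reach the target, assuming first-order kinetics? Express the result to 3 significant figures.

With linear kinetics, Css is proportional to dose rate (D/τ) at fixed clearance.
D₂ = D₁ × (Css,target / Css,current) × (τ₂/τ₁) = 1000 × (92.7/37.4) × (24/12) = 4957 mg

4960 mg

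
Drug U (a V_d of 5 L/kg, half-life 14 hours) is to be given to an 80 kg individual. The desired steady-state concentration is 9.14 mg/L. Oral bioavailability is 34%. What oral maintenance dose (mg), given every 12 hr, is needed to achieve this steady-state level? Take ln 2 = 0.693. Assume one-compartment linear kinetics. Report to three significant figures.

Vd = 5 L/kg × 80 kg = 400.0 L
k = 0.693/14 = 0.04950 h⁻¹, so CL = k·Vd = 0.04950 × 400.0 = 19.80 L/h
D = CL × Css × τ / F = 19.80 × 9.14 × 12 / 0.34 = 6387 mg

6390 mg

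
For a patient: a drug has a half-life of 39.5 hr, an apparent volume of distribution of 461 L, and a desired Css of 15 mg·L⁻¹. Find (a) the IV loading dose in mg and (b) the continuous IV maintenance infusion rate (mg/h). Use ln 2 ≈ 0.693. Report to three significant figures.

(a) 6920 mg; (b) 121 mg/h

LD = Vd × C = 461.0 × 15 = 6915 mg
CL = 0.693 × Vd / t½ = 0.693 × 461.0 / 39.5 = 8.088 L/h
Infusion rate = CL × Css = 8.088 × 15 = 121.3 mg/h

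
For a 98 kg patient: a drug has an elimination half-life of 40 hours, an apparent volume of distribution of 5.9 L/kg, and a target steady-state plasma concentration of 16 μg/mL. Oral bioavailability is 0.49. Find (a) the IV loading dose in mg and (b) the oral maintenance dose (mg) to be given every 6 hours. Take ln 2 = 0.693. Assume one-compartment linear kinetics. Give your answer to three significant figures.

Total Vd = 5.9 × 98 = 578.2 L
LD = Vd × C = 578.2 × 16 = 9251 mg
CL = 0.693 × Vd / t½ = 0.693 × 578.2 / 40 = 10.02 L/h
D = CL × Css × τ / F = 10.02 × 16 × 6 / 0.49 = 1963 mg

(a) 9250 mg; (b) 1960 mg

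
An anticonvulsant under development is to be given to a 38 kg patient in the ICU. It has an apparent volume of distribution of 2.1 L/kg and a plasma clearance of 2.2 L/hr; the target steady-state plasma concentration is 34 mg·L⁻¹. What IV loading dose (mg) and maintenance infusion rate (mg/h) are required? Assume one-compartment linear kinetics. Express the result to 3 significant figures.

Total Vd = 2.1 × 38 = 79.80 L
LD = Vd · C_target = 79.80 × 34 = 2713 mg
Maintenance: replace elimination → rate = CL × Css = 2.200 × 34 = 74.80 mg/h

(a) 2710 mg; (b) 74.8 mg/h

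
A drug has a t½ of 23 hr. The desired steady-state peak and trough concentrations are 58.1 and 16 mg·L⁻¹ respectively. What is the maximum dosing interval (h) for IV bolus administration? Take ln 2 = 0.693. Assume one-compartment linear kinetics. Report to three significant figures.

42.8 h

k = 0.693 / t½ = 0.693 / 23 = 0.03013 h⁻¹
Between IV bolus doses, concentration decays as C = C₀·e^(−kτ), so C_peak/C_trough = e^(kτ).
τ_max = ln(C_peak/C_trough) / k = ln(58.1/16) / 0.03013 = 1.290 / 0.03013 = 42.81 h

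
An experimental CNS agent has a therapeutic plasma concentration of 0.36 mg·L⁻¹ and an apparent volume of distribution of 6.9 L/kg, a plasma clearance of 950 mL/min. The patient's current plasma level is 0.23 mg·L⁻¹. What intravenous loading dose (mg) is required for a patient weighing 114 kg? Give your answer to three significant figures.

102 mg

Vd = 6.9 L/kg × 114 kg = 786.6 L
Concentration deficit ΔC = 0.36 − 0.23 = 0.1300 mg/L
LD = Vd × ΔC = 786.6 × 0.1300 = 102.3 mg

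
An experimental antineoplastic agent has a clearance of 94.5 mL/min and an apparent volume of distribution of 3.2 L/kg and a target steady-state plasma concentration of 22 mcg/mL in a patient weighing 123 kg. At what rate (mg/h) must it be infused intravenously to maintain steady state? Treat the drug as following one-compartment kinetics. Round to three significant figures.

CL = 94.5 mL/min × 60/1000 = 5.670 L/h
R₀ = 5.670 × 22 = 124.7 mg/h

125 mg/h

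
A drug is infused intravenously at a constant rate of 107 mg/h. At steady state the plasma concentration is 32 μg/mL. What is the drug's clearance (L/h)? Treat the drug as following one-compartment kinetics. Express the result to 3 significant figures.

3.34 L/h

At steady state, infusion rate = CL × Css, so CL = rate / Css.
CL = 107 / 32 = 3.344 L/h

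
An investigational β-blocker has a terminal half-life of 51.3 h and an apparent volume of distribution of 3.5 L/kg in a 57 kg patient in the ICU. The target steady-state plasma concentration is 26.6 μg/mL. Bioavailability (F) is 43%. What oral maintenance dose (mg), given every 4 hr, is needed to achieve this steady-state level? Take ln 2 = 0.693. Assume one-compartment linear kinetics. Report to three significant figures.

Vd = 3.5 L/kg × 57 kg = 199.5 L
k = 0.693/51.3 = 0.01351 h⁻¹, so CL = k·Vd = 0.01351 × 199.5 = 2.695 L/h
D = CL × Css × τ / F = 2.695 × 26.6 × 4 / 0.43 = 666.9 mg

667 mg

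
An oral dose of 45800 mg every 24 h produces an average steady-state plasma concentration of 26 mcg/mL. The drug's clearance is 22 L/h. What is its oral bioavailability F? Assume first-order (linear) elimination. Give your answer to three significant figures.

F·D/τ = CL·Css at steady state → F = CL·Css·τ / D.
F = 22 × 26 × 24 / 45800 = 0.300

0.300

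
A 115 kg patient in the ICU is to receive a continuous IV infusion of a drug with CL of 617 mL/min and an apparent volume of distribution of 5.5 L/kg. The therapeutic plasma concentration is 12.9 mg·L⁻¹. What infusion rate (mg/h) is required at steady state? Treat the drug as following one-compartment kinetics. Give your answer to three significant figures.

478 mg/h

CL = 617 mL/min × 60/1000 = 37.02 L/h
At steady state, infusion rate equals elimination rate: rate in = CL × Css.
Rate = CL × Css = 37.02 × 12.9 = 477.6 mg/h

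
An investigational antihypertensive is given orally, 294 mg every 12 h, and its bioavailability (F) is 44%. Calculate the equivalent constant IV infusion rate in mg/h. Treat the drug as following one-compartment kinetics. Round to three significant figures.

10.8 mg/h

Equivalent systemic input: infusion rate = F·D/τ.
Rate = 0.44 × 294 / 12 = 10.78 mg/h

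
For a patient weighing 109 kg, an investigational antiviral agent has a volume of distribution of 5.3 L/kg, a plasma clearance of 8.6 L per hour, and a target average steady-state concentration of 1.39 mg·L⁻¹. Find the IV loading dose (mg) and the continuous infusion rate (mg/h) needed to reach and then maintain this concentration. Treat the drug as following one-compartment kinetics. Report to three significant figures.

(a) 803 mg; (b) 12.0 mg/h

Vd(total) = 109 kg × 5.3 L/kg = 577.7 L
Loading dose = Vd × C = 577.7 × 1.39 = 803.0 mg
Maintenance: replace elimination → rate = CL × Css = 8.600 × 1.39 = 11.95 mg/h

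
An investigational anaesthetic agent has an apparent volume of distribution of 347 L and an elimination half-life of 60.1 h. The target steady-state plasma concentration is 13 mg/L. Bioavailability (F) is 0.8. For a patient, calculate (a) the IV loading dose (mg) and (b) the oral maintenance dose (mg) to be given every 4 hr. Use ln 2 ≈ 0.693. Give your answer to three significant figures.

LD = Vd × C = 347.0 × 13 = 4511 mg
CL = 0.693 × Vd / t½ = 0.693 × 347.0 / 60.1 = 4.001 L/h
D = CL × Css × τ / F = 4.001 × 13 × 4 / 0.8 = 260.1 mg

(a) 4510 mg; (b) 260 mg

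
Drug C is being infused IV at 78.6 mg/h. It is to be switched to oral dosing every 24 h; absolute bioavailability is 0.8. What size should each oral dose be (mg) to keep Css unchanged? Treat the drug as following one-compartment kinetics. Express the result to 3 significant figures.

To maintain the same Css, the systemic dosing rate must be unchanged: F·D/τ = infusion rate.
D = rate × τ / F = 78.6 × 24 / 0.8 = 2358 mg

2360 mg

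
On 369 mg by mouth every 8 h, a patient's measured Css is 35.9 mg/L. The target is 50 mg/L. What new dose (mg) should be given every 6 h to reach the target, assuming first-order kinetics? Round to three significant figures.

385 mg

With linear kinetics, Css is proportional to dose rate (D/τ) at fixed clearance.
D₂ = D₁ × (Css,target / Css,current) × (τ₂/τ₁) = 369 × (50/35.9) × (6/8) = 385.4 mg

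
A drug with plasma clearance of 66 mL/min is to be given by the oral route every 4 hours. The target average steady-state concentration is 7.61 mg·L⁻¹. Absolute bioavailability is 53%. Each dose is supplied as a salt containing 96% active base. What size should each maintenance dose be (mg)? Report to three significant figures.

237 mg

CL = 66 mL/min = 66 × 0.06 = 3.960 L/h
D = CL × Css × τ / F / S = 3.960 × 7.61 × 4 / 0.53 / 0.96 = 236.9 mg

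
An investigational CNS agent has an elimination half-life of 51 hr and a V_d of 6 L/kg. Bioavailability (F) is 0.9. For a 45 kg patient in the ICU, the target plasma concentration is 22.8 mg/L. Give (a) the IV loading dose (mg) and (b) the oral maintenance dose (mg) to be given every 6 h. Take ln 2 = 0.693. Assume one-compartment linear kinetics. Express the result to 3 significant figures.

Vd = 6 L/kg × 45 kg = 270.0 L
LD = Vd × C = 270.0 × 22.8 = 6156 mg
CL = 0.693 × Vd / t½ = 0.693 × 270.0 / 51 = 3.669 L/h
D = CL × Css × τ / F = 3.669 × 22.8 × 6 / 0.9 = 557.7 mg

(a) 6160 mg; (b) 558 mg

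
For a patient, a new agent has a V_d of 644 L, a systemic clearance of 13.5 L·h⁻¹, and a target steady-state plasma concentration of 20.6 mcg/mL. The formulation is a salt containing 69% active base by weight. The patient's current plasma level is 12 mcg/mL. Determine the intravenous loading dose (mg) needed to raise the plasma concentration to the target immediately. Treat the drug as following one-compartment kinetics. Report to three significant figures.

LD is governed by Vd — clearance does not enter the loading-dose calculation.
Concentration deficit ΔC = 20.6 − 12 = 8.600 mg/L
LD = Vd × ΔC / S = 644.0 × 8.600 / 0.69 = 8027 mg

8030 mg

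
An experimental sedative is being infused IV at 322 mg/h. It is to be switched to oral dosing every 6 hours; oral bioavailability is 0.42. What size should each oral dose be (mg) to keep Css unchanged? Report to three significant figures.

4600 mg

To maintain the same Css, the systemic dosing rate must be unchanged: F·D/τ = infusion rate.
D = rate × τ / F = 322 × 6 / 0.42 = 4600 mg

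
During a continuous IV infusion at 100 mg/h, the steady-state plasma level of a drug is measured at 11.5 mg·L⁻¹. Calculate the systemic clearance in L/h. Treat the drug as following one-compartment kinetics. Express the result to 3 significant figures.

At steady state, infusion rate = CL × Css, so CL = rate / Css.
CL = 100 / 11.5 = 8.696 L/h

8.70 L/h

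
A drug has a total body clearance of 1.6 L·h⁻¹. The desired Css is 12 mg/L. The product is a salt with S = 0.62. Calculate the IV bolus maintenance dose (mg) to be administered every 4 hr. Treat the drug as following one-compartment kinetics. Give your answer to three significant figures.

124 mg

At steady state, dose per interval replaces the amount cleared in that interval: S·D/τ = CL·Css.
D = CL × Css × τ / S = 1.600 × 12 × 4 / 0.62 = 123.9 mg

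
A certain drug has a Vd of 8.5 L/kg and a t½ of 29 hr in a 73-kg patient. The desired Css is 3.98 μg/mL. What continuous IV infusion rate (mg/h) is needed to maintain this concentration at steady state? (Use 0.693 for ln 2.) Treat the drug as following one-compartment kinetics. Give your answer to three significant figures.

59.0 mg/h

Vd = 8.5 L/kg × 73 kg = 620.5 L
CL = 0.693 × Vd / t½ = 0.693 × 620.5 / 29 = 14.83 L/h
Infusion rate = CL × Css = 14.83 × 3.98 = 59.02 mg/h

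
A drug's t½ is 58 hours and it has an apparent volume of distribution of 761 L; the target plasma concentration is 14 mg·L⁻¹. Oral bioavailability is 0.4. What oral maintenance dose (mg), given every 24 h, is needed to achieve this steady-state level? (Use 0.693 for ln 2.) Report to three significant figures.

CL = ln 2 · Vd / t½ = 0.693 × 761.0 / 58 = 9.093 L/h
D = CL × Css × τ / F = 9.093 × 14 × 24 / 0.4 = 7638 mg

7640 mg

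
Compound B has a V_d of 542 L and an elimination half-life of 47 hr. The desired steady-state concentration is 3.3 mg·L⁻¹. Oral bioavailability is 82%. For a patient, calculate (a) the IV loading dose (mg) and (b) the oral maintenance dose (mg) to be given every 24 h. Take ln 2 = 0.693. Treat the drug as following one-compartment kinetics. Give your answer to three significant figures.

(a) 1790 mg; (b) 772 mg

LD = Vd × C = 542.0 × 3.3 = 1789 mg
CL = 0.693 × Vd / t½ = 0.693 × 542.0 / 47 = 7.992 L/h
D = CL × Css × τ / F = 7.992 × 3.3 × 24 / 0.82 = 771.9 mg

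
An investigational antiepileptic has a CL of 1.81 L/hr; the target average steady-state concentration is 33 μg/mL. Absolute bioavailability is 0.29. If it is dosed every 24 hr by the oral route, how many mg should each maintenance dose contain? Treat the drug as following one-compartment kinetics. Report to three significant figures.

4940 mg

At steady state, dose per interval replaces the amount cleared in that interval: F·D/τ = CL·Css.
D = CL × Css × τ / F = 1.810 × 33 × 24 / 0.29 = 4943 mg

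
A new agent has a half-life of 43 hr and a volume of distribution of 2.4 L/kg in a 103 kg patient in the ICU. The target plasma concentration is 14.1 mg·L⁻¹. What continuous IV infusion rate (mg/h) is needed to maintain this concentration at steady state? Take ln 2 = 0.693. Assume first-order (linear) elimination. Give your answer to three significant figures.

56.2 mg/h

Vd(total) = 103 kg × 2.4 L/kg = 247.2 L
CL = ln 2 · Vd / t½ = 0.693 × 247.2 / 43 = 3.984 L/h
Infusion rate = CL × Css = 3.984 × 14.1 = 56.17 mg/h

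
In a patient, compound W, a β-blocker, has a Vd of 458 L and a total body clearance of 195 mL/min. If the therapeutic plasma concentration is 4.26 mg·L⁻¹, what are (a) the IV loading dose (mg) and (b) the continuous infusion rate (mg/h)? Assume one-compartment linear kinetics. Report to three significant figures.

Loading: fill Vd to C_target → 458.0 L × 4.26 mg/L = 1951 mg
Convert clearance: 195 mL/min × 60 min/h ÷ 1000 mL/L = 11.70 L/h
Infusion rate = 11.70 L/h × 4.26 mg/L = 49.84 mg/h

(a) 1950 mg; (b) 49.8 mg/h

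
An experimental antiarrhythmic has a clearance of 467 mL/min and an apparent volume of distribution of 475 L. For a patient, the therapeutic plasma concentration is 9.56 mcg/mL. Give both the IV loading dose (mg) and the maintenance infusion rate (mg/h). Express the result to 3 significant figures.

(a) 4540 mg; (b) 268 mg/h

LD = Vd · C_target = 475.0 × 9.56 = 4541 mg
CL = 467 mL/min = 467 × 0.06 = 28.02 L/h
Infusion rate = 28.02 L/h × 9.56 mg/L = 267.9 mg/h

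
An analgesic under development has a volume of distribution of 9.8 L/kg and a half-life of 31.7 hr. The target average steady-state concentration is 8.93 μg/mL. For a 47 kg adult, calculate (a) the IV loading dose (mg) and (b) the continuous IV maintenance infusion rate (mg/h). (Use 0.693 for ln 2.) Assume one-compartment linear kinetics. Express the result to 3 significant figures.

(a) 4110 mg; (b) 89.9 mg/h

Total Vd = 9.8 × 47 = 460.6 L
LD = Vd × C = 460.6 × 8.93 = 4113 mg
CL = 0.693 × Vd / t½ = 0.693 × 460.6 / 31.7 = 10.07 L/h
Infusion rate = CL × Css = 10.07 × 8.93 = 89.93 mg/h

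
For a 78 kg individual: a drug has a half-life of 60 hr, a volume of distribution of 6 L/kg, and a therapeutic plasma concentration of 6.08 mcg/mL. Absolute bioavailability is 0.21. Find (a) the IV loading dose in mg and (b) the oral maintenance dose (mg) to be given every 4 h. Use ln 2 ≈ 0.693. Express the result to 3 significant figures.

(a) 2850 mg; (b) 626 mg

Total Vd = 6 × 78 = 468.0 L
LD = Vd × C = 468.0 × 6.08 = 2845 mg
CL = 0.693 × Vd / t½ = 0.693 × 468.0 / 60 = 5.405 L/h
D = CL × Css × τ / F = 5.405 × 6.08 × 4 / 0.21 = 626.0 mg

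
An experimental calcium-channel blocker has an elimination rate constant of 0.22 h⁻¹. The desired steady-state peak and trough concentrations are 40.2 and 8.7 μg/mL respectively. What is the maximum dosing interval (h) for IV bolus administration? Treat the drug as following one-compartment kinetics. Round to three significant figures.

Between IV bolus doses, concentration decays as C = C₀·e^(−kτ), so C_peak/C_trough = e^(kτ).
τ_max = ln(C_peak/C_trough) / k = ln(40.2/8.7) / 0.2200 = 1.531 / 0.2200 = 6.959 h

6.96 h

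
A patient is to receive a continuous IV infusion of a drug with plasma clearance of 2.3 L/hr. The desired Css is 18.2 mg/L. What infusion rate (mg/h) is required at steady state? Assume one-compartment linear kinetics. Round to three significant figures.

R₀ = 2.300 × 18.2 = 41.86 mg/h

41.9 mg/h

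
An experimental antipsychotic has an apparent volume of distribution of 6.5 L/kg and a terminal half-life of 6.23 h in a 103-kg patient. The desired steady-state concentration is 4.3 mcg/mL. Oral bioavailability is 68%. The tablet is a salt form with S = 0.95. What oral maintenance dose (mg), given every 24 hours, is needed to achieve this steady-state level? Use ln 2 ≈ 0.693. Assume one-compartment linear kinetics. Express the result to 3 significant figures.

Total Vd = 6.5 × 103 = 669.5 L
CL = 0.693 × Vd / t½ = 0.693 × 669.5 / 6.23 = 74.47 L/h
D = CL × Css × τ / F / S = 74.47 × 4.3 × 24 / 0.68 / 0.95 = 11900 mg

11900 mg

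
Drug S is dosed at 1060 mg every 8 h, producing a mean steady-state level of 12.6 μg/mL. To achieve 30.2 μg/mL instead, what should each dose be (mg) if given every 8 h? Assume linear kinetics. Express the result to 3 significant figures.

With linear kinetics, Css is proportional to dose rate (D/τ) at fixed clearance.
D₂ = D₁ × (Css,target / Css,current) = 1060 × 30.2/12.6 = 2541 mg

2540 mg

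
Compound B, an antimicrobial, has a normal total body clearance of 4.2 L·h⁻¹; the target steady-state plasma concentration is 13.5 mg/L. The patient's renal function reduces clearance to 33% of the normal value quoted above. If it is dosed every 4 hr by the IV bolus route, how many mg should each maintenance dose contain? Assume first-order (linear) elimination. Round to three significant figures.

Patient clearance = 0.33 × 4.200 = 1.386 L/h
D = CL × Css × τ = 1.386 × 13.5 × 4 = 74.84 mg

74.8 mg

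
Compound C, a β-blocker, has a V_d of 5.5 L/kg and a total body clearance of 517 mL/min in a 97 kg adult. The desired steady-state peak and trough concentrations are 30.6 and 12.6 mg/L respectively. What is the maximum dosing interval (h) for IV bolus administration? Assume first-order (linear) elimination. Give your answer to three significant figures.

15.3 h

Vd = 5.5 L/kg × 97 kg = 533.5 L
Convert clearance: 517 mL/min × 60 min/h ÷ 1000 mL/L = 31.02 L/h
k = CL / Vd = 31.02 / 533.5 = 0.05814 h⁻¹
Between IV bolus doses, concentration decays as C = C₀·e^(−kτ), so C_peak/C_trough = e^(kτ).
τ_max = ln(C_peak/C_trough) / k = ln(30.6/12.6) / 0.05814 = 0.8873 / 0.05814 = 15.26 h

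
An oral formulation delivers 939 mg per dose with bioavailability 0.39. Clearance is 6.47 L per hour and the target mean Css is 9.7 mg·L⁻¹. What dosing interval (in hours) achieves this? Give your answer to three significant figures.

F·D/τ = CL·Css → τ = F·D / (CL·Css).
τ = 0.39 × 939 / (6.47 × 9.7) = 5.835 h

5.84 h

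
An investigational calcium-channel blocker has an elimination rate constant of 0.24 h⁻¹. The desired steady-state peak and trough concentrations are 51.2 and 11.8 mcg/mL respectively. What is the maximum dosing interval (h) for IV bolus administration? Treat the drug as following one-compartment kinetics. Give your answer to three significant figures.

6.12 h

Between IV bolus doses, concentration decays as C = C₀·e^(−kτ), so C_peak/C_trough = e^(kτ).
τ_max = ln(C_peak/C_trough) / k = ln(51.2/11.8) / 0.2400 = 1.468 / 0.2400 = 6.117 h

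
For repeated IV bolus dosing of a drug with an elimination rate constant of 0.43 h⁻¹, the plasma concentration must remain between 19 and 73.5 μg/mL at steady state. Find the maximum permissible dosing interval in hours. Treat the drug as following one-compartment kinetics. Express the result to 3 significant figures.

Between IV bolus doses, concentration decays as C = C₀·e^(−kτ), so C_peak/C_trough = e^(kτ).
τ_max = ln(C_peak/C_trough) / k = ln(73.5/19) / 0.4300 = 1.353 / 0.4300 = 3.147 h

3.15 h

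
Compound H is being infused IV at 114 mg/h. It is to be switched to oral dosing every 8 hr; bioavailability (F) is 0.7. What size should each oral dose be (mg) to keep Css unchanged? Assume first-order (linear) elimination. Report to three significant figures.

1300 mg

To maintain the same Css, the systemic dosing rate must be unchanged: F·D/τ = infusion rate.
D = rate × τ / F = 114 × 8 / 0.7 = 1303 mg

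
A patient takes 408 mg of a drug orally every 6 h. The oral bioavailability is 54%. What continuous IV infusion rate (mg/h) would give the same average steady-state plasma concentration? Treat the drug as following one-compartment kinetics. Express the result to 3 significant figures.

36.7 mg/h

Equivalent systemic input: infusion rate = F·D/τ.
Rate = 0.54 × 408 / 6 = 36.72 mg/h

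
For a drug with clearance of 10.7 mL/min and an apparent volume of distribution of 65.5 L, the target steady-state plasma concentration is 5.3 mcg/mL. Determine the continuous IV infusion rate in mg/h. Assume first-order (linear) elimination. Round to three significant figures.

Convert clearance: 10.7 mL/min × 60 min/h ÷ 1000 mL/L = 0.6420 L/h
Rate = CL × Css = 0.6420 × 5.3 = 3.403 mg/h

3.40 mg/h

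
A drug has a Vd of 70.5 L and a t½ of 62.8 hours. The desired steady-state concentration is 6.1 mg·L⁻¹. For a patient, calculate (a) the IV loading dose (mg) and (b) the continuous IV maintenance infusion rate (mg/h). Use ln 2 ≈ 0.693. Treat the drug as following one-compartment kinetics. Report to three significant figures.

(a) 430 mg; (b) 4.75 mg/h

LD = Vd × C = 70.50 × 6.1 = 430.1 mg
CL = 0.693 × Vd / t½ = 0.693 × 70.50 / 62.8 = 0.7780 L/h
Infusion rate = CL × Css = 0.7780 × 6.1 = 4.746 mg/h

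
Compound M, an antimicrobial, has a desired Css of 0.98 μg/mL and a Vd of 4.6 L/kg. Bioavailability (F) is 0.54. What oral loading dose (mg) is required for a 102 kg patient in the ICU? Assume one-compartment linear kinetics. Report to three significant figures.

Total Vd = 4.6 × 102 = 469.2 L
LD = Vd × C / F = 469.2 × 0.9800 / 0.54 = 851.5 mg

852 mg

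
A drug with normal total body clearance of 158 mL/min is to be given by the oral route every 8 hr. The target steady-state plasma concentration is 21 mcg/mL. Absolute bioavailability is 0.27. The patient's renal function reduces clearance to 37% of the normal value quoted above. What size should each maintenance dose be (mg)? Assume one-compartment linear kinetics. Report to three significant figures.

CL = 158 mL/min × 60/1000 = 9.480 L/h
Patient clearance = 0.37 × 9.480 = 3.508 L/h
D = CL × Css × τ / F = 3.508 × 21 × 8 / 0.27 = 2183 mg

2180 mg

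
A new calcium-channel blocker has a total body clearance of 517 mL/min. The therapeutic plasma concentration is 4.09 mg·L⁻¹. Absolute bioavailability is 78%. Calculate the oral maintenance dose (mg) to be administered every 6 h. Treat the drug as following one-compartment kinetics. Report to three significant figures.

CL = 517 mL/min = 517 × 0.06 = 31.02 L/h
At steady state, dose per interval replaces the amount cleared in that interval: F·D/τ = CL·Css.
D = CL × Css × τ / F = 31.02 × 4.09 × 6 / 0.78 = 975.9 mg

976 mg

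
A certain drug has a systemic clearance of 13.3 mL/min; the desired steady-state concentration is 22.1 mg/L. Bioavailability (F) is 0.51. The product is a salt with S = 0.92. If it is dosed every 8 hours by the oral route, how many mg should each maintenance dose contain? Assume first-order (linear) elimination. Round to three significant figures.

CL = 13.3 mL/min × 60/1000 = 0.7980 L/h
D = CL × Css × τ / F / S = 0.7980 × 22.1 × 8 / 0.51 / 0.92 = 300.7 mg

301 mg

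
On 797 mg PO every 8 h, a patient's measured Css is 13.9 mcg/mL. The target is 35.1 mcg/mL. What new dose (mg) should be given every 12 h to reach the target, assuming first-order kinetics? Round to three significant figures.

3020 mg

For first-order elimination, Css ∝ F·D/(CL·τ); F and CL are unchanged, so Css ∝ D/τ.
D₂ = D₁ × (Css,target / Css,current) × (τ₂/τ₁) = 797 × (35.1/13.9) × (12/8) = 3019 mg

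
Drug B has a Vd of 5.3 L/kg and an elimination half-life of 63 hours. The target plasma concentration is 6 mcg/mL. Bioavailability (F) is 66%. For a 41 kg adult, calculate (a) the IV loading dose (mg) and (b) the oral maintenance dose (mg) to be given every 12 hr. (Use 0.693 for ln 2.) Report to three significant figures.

(a) 1300 mg; (b) 261 mg

Total Vd = 5.3 × 41 = 217.3 L
LD = Vd × C = 217.3 × 6 = 1304 mg
CL = 0.693 × Vd / t½ = 0.693 × 217.3 / 63 = 2.390 L/h
D = CL × Css × τ / F = 2.390 × 6 × 12 / 0.66 = 260.7 mg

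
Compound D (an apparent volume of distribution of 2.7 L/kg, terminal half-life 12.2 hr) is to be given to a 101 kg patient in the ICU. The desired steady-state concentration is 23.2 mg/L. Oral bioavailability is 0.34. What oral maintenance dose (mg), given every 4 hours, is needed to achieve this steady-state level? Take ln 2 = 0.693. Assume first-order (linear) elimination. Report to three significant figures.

4230 mg

Total Vd = 2.7 × 101 = 272.7 L
k = 0.693/12.2 = 0.05680 h⁻¹, so CL = k·Vd = 0.05680 × 272.7 = 15.49 L/h
D = CL × Css × τ / F = 15.49 × 23.2 × 4 / 0.34 = 4228 mg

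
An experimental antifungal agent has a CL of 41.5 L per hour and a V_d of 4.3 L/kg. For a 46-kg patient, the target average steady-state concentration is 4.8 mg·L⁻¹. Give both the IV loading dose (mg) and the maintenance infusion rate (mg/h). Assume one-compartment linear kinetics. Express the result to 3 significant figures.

Vd(total) = 46 kg × 4.3 L/kg = 197.8 L
Loading: fill Vd to C_target → 197.8 L × 4.8 mg/L = 949.4 mg
Maintenance: replace elimination → rate = CL × Css = 41.50 × 4.8 = 199.2 mg/h

(a) 949 mg; (b) 199 mg/h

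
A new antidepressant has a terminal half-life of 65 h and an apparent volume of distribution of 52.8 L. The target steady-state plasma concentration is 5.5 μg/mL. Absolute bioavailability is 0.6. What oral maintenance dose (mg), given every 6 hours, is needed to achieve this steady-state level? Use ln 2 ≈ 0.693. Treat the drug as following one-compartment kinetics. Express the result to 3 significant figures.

31.0 mg

CL = 0.693 × Vd / t½ = 0.693 × 52.80 / 65 = 0.5629 L/h
D = CL × Css × τ / F = 0.5629 × 5.5 × 6 / 0.6 = 30.96 mg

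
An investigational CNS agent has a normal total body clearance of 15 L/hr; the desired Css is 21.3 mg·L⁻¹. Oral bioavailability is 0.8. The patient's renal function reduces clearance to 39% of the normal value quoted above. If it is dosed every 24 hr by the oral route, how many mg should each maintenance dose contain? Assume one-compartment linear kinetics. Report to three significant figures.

Patient clearance = 0.39 × 15.00 = 5.850 L/h
D = CL × Css × τ / F = 5.850 × 21.3 × 24 / 0.8 = 3738 mg

3740 mg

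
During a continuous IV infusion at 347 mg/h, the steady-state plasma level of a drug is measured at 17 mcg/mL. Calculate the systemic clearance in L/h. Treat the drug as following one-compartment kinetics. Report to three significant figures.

20.4 L/h

At steady state, infusion rate = CL × Css, so CL = rate / Css.
CL = 347 / 17 = 20.41 L/h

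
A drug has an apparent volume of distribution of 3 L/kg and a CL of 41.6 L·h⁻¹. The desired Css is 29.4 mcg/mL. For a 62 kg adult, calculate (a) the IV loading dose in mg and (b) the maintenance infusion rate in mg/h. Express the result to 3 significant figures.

(a) 5470 mg; (b) 1220 mg/h

Total Vd = 3 × 62 = 186.0 L
Loading dose = Vd × C = 186.0 × 29.4 = 5468 mg
Maintenance infusion rate = CL × Css = 41.60 × 29.4 = 1223 mg/h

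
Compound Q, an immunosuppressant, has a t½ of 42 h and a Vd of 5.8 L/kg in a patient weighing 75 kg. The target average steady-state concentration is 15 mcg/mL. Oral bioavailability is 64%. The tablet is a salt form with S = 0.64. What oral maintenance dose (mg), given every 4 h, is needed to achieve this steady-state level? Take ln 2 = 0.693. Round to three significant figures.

Vd(total) = 75 kg × 5.8 L/kg = 435.0 L
CL = 0.693 × Vd / t½ = 0.693 × 435.0 / 42 = 7.178 L/h
D = CL × Css × τ / F / S = 7.178 × 15 × 4 / 0.64 / 0.64 = 1051 mg

1050 mg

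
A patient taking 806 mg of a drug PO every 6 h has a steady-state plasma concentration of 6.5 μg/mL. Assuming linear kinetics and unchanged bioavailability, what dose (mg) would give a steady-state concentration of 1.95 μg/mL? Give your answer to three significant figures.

242 mg

With linear kinetics, Css is proportional to dose rate (D/τ) at fixed clearance.
D₂ = D₁ × (Css,target / Css,current) = 806 × 1.95/6.5 = 241.8 mg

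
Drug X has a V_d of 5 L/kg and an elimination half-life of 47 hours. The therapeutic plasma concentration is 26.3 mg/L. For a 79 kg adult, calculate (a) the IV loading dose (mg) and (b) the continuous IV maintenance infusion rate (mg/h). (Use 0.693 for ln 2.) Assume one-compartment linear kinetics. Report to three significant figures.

Vd = 5 L/kg × 79 kg = 395.0 L
LD = Vd × C = 395.0 × 26.3 = 10390 mg
CL = 0.693 × Vd / t½ = 0.693 × 395.0 / 47 = 5.824 L/h
Infusion rate = CL × Css = 5.824 × 26.3 = 153.2 mg/h

(a) 10400 mg; (b) 153 mg/h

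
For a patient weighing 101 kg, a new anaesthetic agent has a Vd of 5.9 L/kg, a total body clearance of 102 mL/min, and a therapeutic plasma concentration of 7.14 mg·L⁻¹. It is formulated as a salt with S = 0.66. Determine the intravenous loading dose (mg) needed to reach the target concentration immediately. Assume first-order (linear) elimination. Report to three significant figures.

Vd = 5.9 L/kg × 101 kg = 595.9 L
LD = Vd × C / S = 595.9 × 7.140 / 0.66 = 6447 mg

6450 mg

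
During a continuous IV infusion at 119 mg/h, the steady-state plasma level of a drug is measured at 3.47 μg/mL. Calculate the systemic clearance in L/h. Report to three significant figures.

At steady state, infusion rate = CL × Css, so CL = rate / Css.
CL = 119 / 3.47 = 34.29 L/h

34.3 L/h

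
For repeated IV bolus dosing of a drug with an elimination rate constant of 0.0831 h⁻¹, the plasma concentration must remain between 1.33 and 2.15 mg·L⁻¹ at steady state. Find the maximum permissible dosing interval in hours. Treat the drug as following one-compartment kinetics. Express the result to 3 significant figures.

Between IV bolus doses, concentration decays as C = C₀·e^(−kτ), so C_peak/C_trough = e^(kτ).
τ_max = ln(C_peak/C_trough) / k = ln(2.15/1.33) / 0.08310 = 0.4803 / 0.08310 = 5.780 h

5.78 h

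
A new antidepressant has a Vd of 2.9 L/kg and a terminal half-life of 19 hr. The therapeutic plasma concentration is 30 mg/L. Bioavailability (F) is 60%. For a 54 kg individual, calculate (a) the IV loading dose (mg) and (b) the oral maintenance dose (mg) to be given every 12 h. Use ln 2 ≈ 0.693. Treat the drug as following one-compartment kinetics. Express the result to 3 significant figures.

(a) 4700 mg; (b) 3430 mg

Total Vd = 2.9 × 54 = 156.6 L
LD = Vd × C = 156.6 × 30 = 4698 mg
CL = 0.693 × Vd / t½ = 0.693 × 156.6 / 19 = 5.712 L/h
D = CL × Css × τ / F = 5.712 × 30 × 12 / 0.6 = 3427 mg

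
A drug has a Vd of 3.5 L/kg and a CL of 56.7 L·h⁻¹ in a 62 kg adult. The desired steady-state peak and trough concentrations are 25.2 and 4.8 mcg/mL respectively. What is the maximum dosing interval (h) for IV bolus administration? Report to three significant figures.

6.35 h

Total Vd = 3.5 × 62 = 217.0 L
k = CL / Vd = 56.70 / 217.0 = 0.2613 h⁻¹
Between IV bolus doses, concentration decays as C = C₀·e^(−kτ), so C_peak/C_trough = e^(kτ).
τ_max = ln(C_peak/C_trough) / k = ln(25.2/4.8) / 0.2613 = 1.658 / 0.2613 = 6.345 h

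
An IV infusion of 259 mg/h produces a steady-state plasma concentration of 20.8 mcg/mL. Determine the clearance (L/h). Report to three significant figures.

12.5 L/h

At steady state, infusion rate = CL × Css, so CL = rate / Css.
CL = 259 / 20.8 = 12.45 L/h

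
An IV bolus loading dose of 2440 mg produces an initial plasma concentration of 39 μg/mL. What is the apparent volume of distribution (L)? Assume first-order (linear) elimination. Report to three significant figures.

62.6 L

Immediately after an IV bolus, C₀ = Dose / Vd, so Vd = Dose / C₀.
Vd = 2440 / 39 = 62.56 L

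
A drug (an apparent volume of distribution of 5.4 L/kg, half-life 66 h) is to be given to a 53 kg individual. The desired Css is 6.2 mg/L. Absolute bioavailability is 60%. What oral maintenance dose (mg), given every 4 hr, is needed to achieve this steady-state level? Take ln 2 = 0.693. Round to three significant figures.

Vd = 5.4 L/kg × 53 kg = 286.2 L
CL = 0.693 × Vd / t½ = 0.693 × 286.2 / 66 = 3.005 L/h
D = CL × Css × τ / F = 3.005 × 6.2 × 4 / 0.6 = 124.2 mg

124 mg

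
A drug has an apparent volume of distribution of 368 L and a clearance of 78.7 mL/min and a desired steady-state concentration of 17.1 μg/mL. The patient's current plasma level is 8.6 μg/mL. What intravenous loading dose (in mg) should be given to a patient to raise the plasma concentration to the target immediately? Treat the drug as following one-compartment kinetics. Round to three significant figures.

3130 mg

The loading dose fills Vd to the target concentration; clearance is irrelevant here.
Concentration deficit ΔC = 17.1 − 8.6 = 8.500 mg/L
LD = Vd × ΔC = 368.0 × 8.500 = 3128 mg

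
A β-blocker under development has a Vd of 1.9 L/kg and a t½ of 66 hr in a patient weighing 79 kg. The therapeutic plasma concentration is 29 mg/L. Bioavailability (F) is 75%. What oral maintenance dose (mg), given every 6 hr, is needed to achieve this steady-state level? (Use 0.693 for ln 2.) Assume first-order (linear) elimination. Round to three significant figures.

Vd = 1.9 L/kg × 79 kg = 150.1 L
CL = 0.693 × Vd / t½ = 0.693 × 150.1 / 66 = 1.576 L/h
D = CL × Css × τ / F = 1.576 × 29 × 6 / 0.75 = 365.6 mg

366 mg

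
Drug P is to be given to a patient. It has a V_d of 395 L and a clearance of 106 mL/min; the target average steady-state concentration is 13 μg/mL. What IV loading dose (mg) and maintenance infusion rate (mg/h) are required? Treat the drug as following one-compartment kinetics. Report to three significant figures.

LD = Vd · C_target = 395.0 × 13 = 5135 mg
CL = 106 mL/min × 60/1000 = 6.360 L/h
Maintenance infusion rate = CL × Css = 6.360 × 13 = 82.68 mg/h

(a) 5140 mg; (b) 82.7 mg/h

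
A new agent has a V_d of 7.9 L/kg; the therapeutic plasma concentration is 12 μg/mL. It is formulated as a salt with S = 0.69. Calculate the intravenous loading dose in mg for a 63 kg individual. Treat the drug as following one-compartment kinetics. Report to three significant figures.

8660 mg

Vd = 7.9 L/kg × 63 kg = 497.7 L
The loading dose fills Vd to the target concentration.
LD = Vd × C / S = 497.7 × 12.00 / 0.69 = 8656 mg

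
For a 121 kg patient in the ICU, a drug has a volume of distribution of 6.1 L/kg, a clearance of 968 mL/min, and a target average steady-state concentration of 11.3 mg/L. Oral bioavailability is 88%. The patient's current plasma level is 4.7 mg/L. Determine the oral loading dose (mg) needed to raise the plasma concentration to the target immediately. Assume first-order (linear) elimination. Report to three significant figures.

Vd = 6.1 L/kg × 121 kg = 738.1 L
Loading dose depends on Vd (not clearance): it fills the distribution volume.
Concentration deficit ΔC = 11.3 − 4.7 = 6.600 mg/L
LD = Vd × ΔC / F = 738.1 × 6.600 / 0.88 = 5536 mg

5540 mg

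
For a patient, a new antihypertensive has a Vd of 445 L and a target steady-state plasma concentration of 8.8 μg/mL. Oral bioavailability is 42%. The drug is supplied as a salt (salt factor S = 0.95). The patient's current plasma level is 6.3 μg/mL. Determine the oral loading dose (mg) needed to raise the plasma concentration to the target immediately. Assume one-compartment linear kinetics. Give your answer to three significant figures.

2790 mg

Concentration deficit ΔC = 8.8 − 6.3 = 2.500 mg/L
LD = Vd × ΔC / F / S = 445.0 × 2.500 / 0.42 / 0.95 = 2788 mg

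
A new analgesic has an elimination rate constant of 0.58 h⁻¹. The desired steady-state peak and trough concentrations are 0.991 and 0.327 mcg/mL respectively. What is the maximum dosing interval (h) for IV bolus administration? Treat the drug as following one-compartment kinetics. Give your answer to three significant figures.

1.91 h

Between IV bolus doses, concentration decays as C = C₀·e^(−kτ), so C_peak/C_trough = e^(kτ).
τ_max = ln(C_peak/C_trough) / k = ln(0.991/0.327) / 0.5800 = 1.109 / 0.5800 = 1.912 h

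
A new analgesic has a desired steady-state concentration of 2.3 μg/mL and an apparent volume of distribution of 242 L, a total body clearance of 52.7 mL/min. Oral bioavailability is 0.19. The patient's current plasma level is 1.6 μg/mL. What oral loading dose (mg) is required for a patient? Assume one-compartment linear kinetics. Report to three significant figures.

Concentration deficit ΔC = 2.3 − 1.6 = 0.7000 mg/L
LD = Vd × ΔC / F = 242.0 × 0.7000 / 0.19 = 891.6 mg

892 mg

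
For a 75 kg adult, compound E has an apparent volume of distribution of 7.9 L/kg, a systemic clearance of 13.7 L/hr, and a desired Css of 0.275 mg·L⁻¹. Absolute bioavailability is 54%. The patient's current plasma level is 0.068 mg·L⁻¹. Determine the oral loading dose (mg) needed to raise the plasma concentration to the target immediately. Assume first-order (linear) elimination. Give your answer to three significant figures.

Vd = 7.9 L/kg × 75 kg = 592.5 L
The loading dose fills Vd to the target concentration.
Concentration deficit ΔC = 0.275 − 0.068 = 0.2070 mg/L
LD = Vd × ΔC / F = 592.5 × 0.2070 / 0.54 = 227.1 mg

227 mg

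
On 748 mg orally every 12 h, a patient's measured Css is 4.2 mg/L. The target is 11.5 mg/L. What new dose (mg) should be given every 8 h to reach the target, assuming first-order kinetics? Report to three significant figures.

With linear kinetics, Css is proportional to dose rate (D/τ) at fixed clearance.
D₂ = D₁ × (Css,target / Css,current) × (τ₂/τ₁) = 748 × (11.5/4.2) × (8/12) = 1365 mg

1370 mg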